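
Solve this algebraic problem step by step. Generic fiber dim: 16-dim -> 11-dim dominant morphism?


dim(fiber)=dim(X)-dim(Y)=16-11=5


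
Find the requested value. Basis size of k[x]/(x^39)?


Basis: 1,x,...,x^38
dim=39


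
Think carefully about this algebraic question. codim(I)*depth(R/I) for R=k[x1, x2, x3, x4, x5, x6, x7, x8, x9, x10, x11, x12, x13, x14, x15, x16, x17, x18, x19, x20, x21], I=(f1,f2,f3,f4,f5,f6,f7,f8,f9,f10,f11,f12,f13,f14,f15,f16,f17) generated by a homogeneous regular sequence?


codim=17, depth=dim(R/I)=21-17=4
Product=17*4=68


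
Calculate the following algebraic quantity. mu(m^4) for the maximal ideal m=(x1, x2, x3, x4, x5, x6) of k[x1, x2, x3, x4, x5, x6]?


Graded Nakayama: mu(m^d) = dim_k (m^d/m^(d+1)) = #degree-4 monomials in 6 vars
C(n+d-1,d)=C(9,4)=126


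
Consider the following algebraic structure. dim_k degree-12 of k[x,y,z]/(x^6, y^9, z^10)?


Need i<6, j<9, k<10 with i+j+k=12.
For each i, j ranges over max(0,12-i-9)..min(8,12-i):
  i=0: j in [3,8] -> 6
  i=1: j in [2,8] -> 7
  i=2: j in [1,8] -> 8
  i=3: j in [0,8] -> 9
  i=4: j in [0,8] -> 9
  i=5: j in [0,7] -> 8
H(12) = 6+7+8+9+9+8 = 47


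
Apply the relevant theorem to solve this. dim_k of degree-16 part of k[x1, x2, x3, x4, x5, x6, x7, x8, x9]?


C(d+n-1,n-1)=C(24,8)=735471


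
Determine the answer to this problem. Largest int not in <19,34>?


gcd(19,34)=1 => F=ab-a-b=19*34-19-34=646-53=593


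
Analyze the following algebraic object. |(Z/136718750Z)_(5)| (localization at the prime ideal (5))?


5-primary part: 136718750=5^10*14
Size=5^10=9765625


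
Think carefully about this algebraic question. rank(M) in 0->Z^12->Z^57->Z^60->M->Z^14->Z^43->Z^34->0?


Alt sum=0:
(-1)^0*12 + (-1)^1*57 + (-1)^2*60 + (-1)^3*? + (-1)^4*14 + (-1)^5*43 + (-1)^6*34=0
rank(M)=20


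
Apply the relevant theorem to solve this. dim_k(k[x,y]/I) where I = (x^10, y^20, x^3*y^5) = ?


k[x,y]/I, I = (x^10, y^20, x^3*y^5)
Rect: 10x20=200. Corner: (10-3)x(20-5)=105.
dim = 200-105 = 95


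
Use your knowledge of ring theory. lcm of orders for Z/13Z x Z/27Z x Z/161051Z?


Exponent = lcm of the cyclic orders; pairwise coprime => product.
13^1*3^3*11^5=13*27*161051=56528901


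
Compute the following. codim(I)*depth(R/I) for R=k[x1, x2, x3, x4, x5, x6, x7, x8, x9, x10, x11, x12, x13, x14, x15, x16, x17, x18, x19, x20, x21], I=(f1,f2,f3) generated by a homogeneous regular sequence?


codim=3, depth=dim(R/I)=21-3=18
Product=3*18=54


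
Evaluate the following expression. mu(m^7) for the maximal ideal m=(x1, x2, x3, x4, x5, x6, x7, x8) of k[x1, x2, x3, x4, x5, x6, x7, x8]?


Graded Nakayama: mu(m^d) = dim_k (m^d/m^(d+1)) = #degree-7 monomials in 8 vars
C(n+d-1,d)=C(14,7)=3432


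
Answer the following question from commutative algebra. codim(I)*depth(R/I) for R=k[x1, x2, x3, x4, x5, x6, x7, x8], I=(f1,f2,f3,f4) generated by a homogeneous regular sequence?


codim=4, depth=dim(R/I)=8-4=4
Product=4*4=16


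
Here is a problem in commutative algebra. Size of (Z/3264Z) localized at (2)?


2-primary part: 3264=2^6*51
Size=2^6=64


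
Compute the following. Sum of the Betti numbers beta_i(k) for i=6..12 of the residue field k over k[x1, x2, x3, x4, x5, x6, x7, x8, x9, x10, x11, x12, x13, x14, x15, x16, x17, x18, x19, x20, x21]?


Koszul resolution: beta_i(k)=C(n,i), n=21
C(21,6)=54264, C(21,7)=116280, C(21,8)=203490, C(21,9)=293930, C(21,10)=352716, C(21,11)=352716, C(21,12)=293930
Sum=1667326


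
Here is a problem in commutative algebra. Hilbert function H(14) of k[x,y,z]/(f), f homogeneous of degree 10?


C(16,2)-C(6,2)=120-15=105


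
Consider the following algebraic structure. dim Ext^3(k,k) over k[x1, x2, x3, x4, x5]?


C(n,i)=C(5,3)=10


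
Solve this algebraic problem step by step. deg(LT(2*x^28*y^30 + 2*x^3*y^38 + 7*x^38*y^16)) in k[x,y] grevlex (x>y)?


LT: 2*x^28*y^30
deg_x=28, deg_y=30
Total=28+30=58


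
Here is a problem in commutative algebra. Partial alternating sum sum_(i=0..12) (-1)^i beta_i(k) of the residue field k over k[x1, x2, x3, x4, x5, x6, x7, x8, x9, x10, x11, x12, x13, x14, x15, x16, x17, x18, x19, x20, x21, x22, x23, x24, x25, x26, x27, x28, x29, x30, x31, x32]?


Koszul resolution: beta_i(k)=C(n,i), n=32
sum_(i=0..p) (-1)^i C(n,i) = (-1)^p C(n-1,p)
(-1)^12*C(31,12) = (-1)^12*141120525 = 141120525


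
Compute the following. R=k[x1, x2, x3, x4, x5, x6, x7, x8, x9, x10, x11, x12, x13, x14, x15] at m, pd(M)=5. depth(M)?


pd+depth=depth(R)=15
depth=15-5=10


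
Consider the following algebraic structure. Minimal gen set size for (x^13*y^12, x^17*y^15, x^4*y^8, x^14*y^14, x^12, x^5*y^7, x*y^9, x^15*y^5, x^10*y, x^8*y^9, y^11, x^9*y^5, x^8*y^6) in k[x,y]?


Remove redundant (divisible by others).
x^13*y^12 redundant.
x^17*y^15 redundant.
x^8*y^9 redundant.
x^14*y^14 redundant.
x^15*y^5 redundant.
Min: x^12, x^10*y, x^9*y^5, x^8*y^6, x^5*y^7, x^4*y^8, x*y^9, y^11
Count=8


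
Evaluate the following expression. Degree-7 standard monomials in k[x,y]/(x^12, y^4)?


k[x,y], I = (x^12, y^4), d = 7
Need i < 12 and d-i < 4.
Range: 4 <= i <= 7.
H(7) = 4


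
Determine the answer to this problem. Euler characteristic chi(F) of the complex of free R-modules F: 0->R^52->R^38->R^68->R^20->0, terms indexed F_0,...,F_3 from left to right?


chi = sum (-1)^i * rank:
(-1)^0*52=52
(-1)^1*38=-38
(-1)^2*68=68
(-1)^3*20=-20
chi=62


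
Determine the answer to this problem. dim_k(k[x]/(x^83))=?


Basis: 1,x,...,x^82
dim=83


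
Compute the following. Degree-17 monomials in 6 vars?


C(d+n-1,n-1)=C(22,5)=26334


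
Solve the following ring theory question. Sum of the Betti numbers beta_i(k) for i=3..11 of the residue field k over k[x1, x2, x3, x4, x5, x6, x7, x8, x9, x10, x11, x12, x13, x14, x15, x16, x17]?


Koszul resolution: beta_i(k)=C(n,i), n=17
C(17,3)=680, C(17,4)=2380, C(17,5)=6188, C(17,6)=12376, C(17,7)=19448, C(17,8)=24310, C(17,9)=24310, C(17,10)=19448, C(17,11)=12376
Sum=121516


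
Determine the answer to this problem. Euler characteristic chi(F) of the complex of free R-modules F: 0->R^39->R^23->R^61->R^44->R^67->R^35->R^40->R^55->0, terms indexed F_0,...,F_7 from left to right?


chi = sum (-1)^i * rank:
(-1)^0*39=39
(-1)^1*23=-23
(-1)^2*61=61
(-1)^3*44=-44
(-1)^4*67=67
(-1)^5*35=-35
(-1)^6*40=40
(-1)^7*55=-55
chi=50


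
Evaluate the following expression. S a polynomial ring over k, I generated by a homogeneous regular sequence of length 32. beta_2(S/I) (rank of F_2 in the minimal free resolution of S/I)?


Regular sequence => Koszul complex is the minimal free resolution.
Syz_1 minimally generated by Koszul relations f_i*e_j - f_j*e_i (i<j): mu(Syz_1) = beta_2 = C(m,2) = m(m-1)/2
m=32
32*31/2 = 496


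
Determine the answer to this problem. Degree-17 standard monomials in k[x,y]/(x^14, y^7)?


k[x,y], I = (x^14, y^7), d = 17
Need i < 14 and d-i < 7.
Range: 11 <= i <= 13.
H(17) = 3


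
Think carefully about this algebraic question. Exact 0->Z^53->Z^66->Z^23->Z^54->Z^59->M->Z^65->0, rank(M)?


Alt sum=0:
(-1)^0*53 + (-1)^1*66 + (-1)^2*23 + (-1)^3*54 + (-1)^4*59 + (-1)^5*? + (-1)^6*65=0
rank(M)=80


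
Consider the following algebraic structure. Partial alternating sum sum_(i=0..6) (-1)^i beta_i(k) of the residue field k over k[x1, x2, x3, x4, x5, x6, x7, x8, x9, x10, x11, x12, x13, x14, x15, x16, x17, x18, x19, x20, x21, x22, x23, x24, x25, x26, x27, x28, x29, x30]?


Koszul resolution: beta_i(k)=C(n,i), n=30
sum_(i=0..p) (-1)^i C(n,i) = (-1)^p C(n-1,p)
(-1)^6*C(29,6) = (-1)^6*475020 = 475020


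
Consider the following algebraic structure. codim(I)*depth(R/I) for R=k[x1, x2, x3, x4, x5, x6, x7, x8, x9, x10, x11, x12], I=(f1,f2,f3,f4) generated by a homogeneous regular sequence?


codim=4, depth=dim(R/I)=12-4=8
Product=4*8=32


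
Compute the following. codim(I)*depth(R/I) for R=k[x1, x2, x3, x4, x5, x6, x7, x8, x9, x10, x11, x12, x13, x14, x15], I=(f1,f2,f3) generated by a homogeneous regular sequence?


codim=3, depth=dim(R/I)=15-3=12
Product=3*12=36


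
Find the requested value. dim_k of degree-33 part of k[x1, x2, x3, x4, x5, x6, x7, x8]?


C(d+n-1,n-1)=C(40,7)=18643560


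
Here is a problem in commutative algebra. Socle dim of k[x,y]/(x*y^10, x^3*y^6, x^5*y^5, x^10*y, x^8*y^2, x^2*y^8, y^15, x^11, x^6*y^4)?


Socle = ann(m) = span of standard monomials u with x*u, y*u in I (staircase corners).
Minimal generators: x^11, x^10*y, x^8*y^2, x^6*y^4, x^5*y^5, x^3*y^6, x^2*y^8, x*y^10, y^15
Corners: y^14, xy^9, x^2y^7, x^4y^5, x^5y^4, x^7y^3, x^9y, x^10
Socle dim=8


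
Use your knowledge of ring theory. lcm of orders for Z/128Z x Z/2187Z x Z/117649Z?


Exponent = lcm of the cyclic orders; pairwise coprime => product.
2^7*3^7*7^6=128*2187*117649=32934190464


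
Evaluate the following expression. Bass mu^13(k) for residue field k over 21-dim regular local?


C(n,i)=C(21,13)=203490


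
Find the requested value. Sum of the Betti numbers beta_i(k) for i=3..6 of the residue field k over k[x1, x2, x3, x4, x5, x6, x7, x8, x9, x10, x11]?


Koszul resolution: beta_i(k)=C(n,i), n=11
C(11,3)=165, C(11,4)=330, C(11,5)=462, C(11,6)=462
Sum=1419


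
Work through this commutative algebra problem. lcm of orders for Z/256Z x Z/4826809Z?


Exponent = lcm of the cyclic orders; pairwise coprime => product.
2^8*13^6=256*4826809=1235663104


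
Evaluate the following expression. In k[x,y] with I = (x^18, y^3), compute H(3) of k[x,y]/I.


k[x,y], I = (x^18, y^3), d = 3
Need i < 18 and d-i < 3.
Range: 1 <= i <= 3.
H(3) = 3


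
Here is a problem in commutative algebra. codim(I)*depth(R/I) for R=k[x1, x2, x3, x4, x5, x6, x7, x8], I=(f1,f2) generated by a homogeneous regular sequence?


codim=2, depth=dim(R/I)=8-2=6
Product=2*6=12


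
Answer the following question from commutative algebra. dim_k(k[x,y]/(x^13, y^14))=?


Basis: x^i*y^j, i<13, j<14
13*14=182


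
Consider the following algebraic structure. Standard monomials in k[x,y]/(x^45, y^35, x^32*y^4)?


k[x,y]/I, I = (x^45, y^35, x^32*y^4)
Rect: 45x35=1575. Corner: (45-32)x(35-4)=403.
dim = 1575-403 = 1172


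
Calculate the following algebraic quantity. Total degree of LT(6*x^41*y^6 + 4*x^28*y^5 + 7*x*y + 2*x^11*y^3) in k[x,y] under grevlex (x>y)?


LT: 6*x^41*y^6
deg_x=41, deg_y=6
Total=41+6=47


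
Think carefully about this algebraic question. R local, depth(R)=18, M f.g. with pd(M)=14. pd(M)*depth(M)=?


pd+depth=18
depth=18-14=4
pd*depth=14*4=56


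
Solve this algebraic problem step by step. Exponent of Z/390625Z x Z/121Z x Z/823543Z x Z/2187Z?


Exponent = lcm of the cyclic orders; pairwise coprime => product.
5^8*11^2*7^7*3^7=390625*121*823543*2187=85129575570703125


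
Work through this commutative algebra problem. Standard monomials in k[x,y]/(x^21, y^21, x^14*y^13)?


k[x,y]/I, I = (x^21, y^21, x^14*y^13)
Rect: 21x21=441. Corner: (21-14)x(21-13)=56.
dim = 441-56 = 385


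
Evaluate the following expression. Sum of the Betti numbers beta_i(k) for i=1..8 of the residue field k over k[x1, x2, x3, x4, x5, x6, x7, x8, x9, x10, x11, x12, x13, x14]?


Koszul resolution: beta_i(k)=C(n,i), n=14
C(14,1)=14, C(14,2)=91, C(14,3)=364, C(14,4)=1001, C(14,5)=2002, C(14,6)=3003, C(14,7)=3432, C(14,8)=3003
Sum=12910


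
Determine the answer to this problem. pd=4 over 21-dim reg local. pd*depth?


pd+depth=21
depth=21-4=17
pd*depth=4*17=68


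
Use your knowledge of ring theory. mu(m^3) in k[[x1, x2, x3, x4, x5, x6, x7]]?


C(n+d-1,d)=C(9,3)=84


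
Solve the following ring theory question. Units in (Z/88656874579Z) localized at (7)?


Local ring = Z/40353607Z.
phi(40353607) = 7^8*(7-1) = 34588806


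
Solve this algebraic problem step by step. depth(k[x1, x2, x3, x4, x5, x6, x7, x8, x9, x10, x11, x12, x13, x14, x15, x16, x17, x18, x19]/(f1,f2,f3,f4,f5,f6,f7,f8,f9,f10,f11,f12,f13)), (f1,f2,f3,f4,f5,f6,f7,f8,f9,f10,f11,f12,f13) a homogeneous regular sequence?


depth(R)=19
depth(R/I)=19-13=6


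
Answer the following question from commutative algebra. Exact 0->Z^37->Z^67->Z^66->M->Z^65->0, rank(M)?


Alt sum=0:
(-1)^0*37 + (-1)^1*67 + (-1)^2*66 + (-1)^3*? + (-1)^4*65=0
rank(M)=101


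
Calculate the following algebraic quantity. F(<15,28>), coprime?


gcd(15,28)=1 => F=ab-a-b=15*28-15-28=420-43=377


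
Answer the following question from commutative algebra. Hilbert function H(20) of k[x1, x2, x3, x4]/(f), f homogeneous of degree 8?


C(23,3)-C(15,3)=1771-455=1316


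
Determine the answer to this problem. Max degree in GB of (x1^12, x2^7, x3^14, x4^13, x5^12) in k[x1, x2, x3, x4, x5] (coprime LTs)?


Pure powers, coprime LTs => already GB.
Degrees: 12, 7, 14, 13, 12
Max=14


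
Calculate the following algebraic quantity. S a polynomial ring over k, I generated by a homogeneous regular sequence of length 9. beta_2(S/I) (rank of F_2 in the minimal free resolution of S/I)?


Regular sequence => Koszul complex is the minimal free resolution.
Syz_1 minimally generated by Koszul relations f_i*e_j - f_j*e_i (i<j): mu(Syz_1) = beta_2 = C(m,2) = m(m-1)/2
m=9
9*8/2 = 36


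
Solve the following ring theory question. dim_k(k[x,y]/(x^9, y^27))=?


Basis: x^i*y^j, i<9, j<27
9*27=243


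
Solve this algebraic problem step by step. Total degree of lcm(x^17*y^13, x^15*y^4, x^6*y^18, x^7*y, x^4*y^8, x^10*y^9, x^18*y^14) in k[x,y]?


lcm = componentwise max:
x: max(17,15,6,7,4,10,18)=18
y: max(13,4,18,1,8,9,14)=18
Total=18+18=36


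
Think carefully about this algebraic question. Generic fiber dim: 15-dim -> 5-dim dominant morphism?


dim(fiber)=dim(X)-dim(Y)=15-5=10


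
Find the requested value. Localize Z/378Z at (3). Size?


3-primary part: 378=3^3*14
Size=3^3=27


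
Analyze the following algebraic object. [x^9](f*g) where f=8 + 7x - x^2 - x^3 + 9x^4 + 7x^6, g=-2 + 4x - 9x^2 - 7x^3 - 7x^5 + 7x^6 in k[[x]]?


[x^9] = sum a_i*b_j, i+j=9
  -1*7=-7
  9*-7=-63
  7*-7=-49
Sum=-119


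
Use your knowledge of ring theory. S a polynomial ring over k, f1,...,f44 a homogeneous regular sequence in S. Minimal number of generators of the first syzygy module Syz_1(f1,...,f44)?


Regular sequence => Koszul complex is the minimal free resolution.
Syz_1 minimally generated by Koszul relations f_i*e_j - f_j*e_i (i<j): mu(Syz_1) = beta_2 = C(m,2) = m(m-1)/2
m=44
44*43/2 = 946


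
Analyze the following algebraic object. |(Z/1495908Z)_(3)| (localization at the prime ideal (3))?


3-primary part: 1495908=3^9*76
Size=3^9=19683


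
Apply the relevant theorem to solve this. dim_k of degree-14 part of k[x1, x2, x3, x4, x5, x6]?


C(d+n-1,n-1)=C(19,5)=11628


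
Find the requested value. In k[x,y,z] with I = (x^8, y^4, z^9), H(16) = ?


Need i<8, j<4, k<9 with i+j+k=16.
For each i, j ranges over max(0,16-i-8)..min(3,16-i):
  i=0: j in [8,3] -> 0
  i=1: j in [7,3] -> 0
  i=2: j in [6,3] -> 0
  i=3: j in [5,3] -> 0
  i=4: j in [4,3] -> 0
  i=5: j in [3,3] -> 1
  i=6: j in [2,3] -> 2
  i=7: j in [1,3] -> 3
H(16) = 0+0+0+0+0+1+2+3 = 6


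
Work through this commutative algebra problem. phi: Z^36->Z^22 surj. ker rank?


rank(ker) = 36-22 = 14


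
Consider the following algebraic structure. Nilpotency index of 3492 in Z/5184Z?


3492^k mod 5184:
k=1: 3492
k=2: 1296
k=3: 0
First zero at k = 3


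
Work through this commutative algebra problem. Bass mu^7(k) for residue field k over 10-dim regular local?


C(n,i)=C(10,7)=120


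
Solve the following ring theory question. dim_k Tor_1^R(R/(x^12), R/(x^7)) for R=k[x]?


Tor_1(R/I,R/J)=(I cap J)/IJ=(x^12)/(x^19)
dim=19-12=min(12,7)=7


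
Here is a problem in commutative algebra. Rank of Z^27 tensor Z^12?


rank(M(x)N) = rank(M)*rank(N)
27*12 = 324


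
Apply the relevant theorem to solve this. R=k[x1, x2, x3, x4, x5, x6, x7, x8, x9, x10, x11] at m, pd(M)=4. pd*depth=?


pd+depth=11
depth=11-4=7
pd*depth=4*7=28


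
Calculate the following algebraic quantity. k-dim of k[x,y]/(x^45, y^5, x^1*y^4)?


k[x,y]/I, I = (x^45, y^5, x^1*y^4)
Rect: 45x5=225. Corner: (45-1)x(5-4)=44.
dim = 225-44 = 181


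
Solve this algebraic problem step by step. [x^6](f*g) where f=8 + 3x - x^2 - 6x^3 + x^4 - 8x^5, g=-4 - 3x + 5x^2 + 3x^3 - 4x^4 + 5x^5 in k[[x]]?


[x^6] = sum a_i*b_j, i+j=6
  3*5=15
  -1*-4=4
  -6*3=-18
  1*5=5
  -8*-3=24
Sum=30


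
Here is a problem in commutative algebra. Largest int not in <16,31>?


gcd(16,31)=1 => F=ab-a-b=16*31-16-31=496-47=449


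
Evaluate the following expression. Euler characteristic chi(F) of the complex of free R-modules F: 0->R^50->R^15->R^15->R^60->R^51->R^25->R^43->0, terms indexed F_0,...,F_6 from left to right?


chi = sum (-1)^i * rank:
(-1)^0*50=50
(-1)^1*15=-15
(-1)^2*15=15
(-1)^3*60=-60
(-1)^4*51=51
(-1)^5*25=-25
(-1)^6*43=43
chi=59


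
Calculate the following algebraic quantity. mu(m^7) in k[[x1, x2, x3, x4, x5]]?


C(n+d-1,d)=C(11,7)=330


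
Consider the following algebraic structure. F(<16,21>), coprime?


gcd(16,21)=1 => F=ab-a-b=16*21-16-21=336-37=299


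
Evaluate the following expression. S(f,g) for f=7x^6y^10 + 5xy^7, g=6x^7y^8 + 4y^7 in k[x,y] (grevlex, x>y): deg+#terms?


LT(f)=7x^6y^10, LT(g)=6x^7y^8
lcm(LM)=x^7y^10
S(f,g) (scaled by 42 to clear denominators) = 6x*f - 7y^2*g = 30x^2y^7 - 28y^9
2 terms, deg 9.
9+2=11


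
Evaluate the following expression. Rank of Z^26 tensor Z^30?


rank(M(x)N) = rank(M)*rank(N)
26*30 = 780


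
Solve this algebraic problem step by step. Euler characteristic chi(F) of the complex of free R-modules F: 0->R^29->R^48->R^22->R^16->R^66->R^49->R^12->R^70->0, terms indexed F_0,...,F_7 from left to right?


chi = sum (-1)^i * rank:
(-1)^0*29=29
(-1)^1*48=-48
(-1)^2*22=22
(-1)^3*16=-16
(-1)^4*66=66
(-1)^5*49=-49
(-1)^6*12=12
(-1)^7*70=-70
chi=-54


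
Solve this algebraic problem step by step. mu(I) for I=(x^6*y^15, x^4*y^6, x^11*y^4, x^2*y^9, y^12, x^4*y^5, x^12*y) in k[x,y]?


Remove redundant (divisible by others).
x^4*y^6 redundant.
x^6*y^15 redundant.
Min: x^12*y, x^11*y^4, x^4*y^5, x^2*y^9, y^12
Count=5


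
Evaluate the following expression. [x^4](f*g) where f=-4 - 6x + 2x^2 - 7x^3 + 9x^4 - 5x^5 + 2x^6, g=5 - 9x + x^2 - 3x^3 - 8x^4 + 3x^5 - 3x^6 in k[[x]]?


[x^4] = sum a_i*b_j, i+j=4
  -4*-8=32
  -6*-3=18
  2*1=2
  -7*-9=63
  9*5=45
Sum=160


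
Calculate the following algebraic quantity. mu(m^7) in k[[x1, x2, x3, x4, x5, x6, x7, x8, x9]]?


C(n+d-1,d)=C(15,7)=6435


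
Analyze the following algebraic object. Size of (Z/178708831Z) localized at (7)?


7-primary part: 178708831=7^8*31
Size=7^8=5764801


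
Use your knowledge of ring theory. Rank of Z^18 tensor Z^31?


rank(M(x)N) = rank(M)*rank(N)
18*31 = 558


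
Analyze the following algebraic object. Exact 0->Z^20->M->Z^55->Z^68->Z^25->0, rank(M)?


Alt sum=0:
(-1)^0*20 + (-1)^1*? + (-1)^2*55 + (-1)^3*68 + (-1)^4*25=0
rank(M)=32


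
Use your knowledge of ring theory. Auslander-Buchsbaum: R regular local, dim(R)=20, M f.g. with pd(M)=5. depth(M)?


pd+depth=depth(R)=20
depth=20-5=15


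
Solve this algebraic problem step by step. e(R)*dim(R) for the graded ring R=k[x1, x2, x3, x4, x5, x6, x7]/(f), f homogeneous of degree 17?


e(R)=deg(f)=17, dim(R)=7-1=6
e*dim=17*6=102


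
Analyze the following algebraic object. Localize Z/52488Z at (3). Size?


3-primary part: 52488=3^8*8
Size=3^8=6561


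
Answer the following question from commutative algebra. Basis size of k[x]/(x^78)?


Basis: 1,x,...,x^77
dim=78


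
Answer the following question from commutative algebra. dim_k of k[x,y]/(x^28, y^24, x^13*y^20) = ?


k[x,y]/I, I = (x^28, y^24, x^13*y^20)
Rect: 28x24=672. Corner: (28-13)x(24-20)=60.
dim = 672-60 = 612


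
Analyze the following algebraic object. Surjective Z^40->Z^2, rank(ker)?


rank(ker) = 40-2 = 38


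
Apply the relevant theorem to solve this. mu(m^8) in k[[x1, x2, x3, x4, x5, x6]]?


C(n+d-1,d)=C(13,8)=1287


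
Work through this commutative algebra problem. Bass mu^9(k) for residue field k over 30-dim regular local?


C(n,i)=C(30,9)=14307150


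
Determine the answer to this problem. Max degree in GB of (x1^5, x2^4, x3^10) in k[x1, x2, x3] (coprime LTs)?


Pure powers, coprime LTs => already GB.
Degrees: 5, 4, 10
Max=10


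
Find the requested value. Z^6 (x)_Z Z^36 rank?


rank(M(x)N) = rank(M)*rank(N)
6*36 = 216


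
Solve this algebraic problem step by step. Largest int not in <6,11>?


gcd(6,11)=1 => F=ab-a-b=6*11-6-11=66-17=49


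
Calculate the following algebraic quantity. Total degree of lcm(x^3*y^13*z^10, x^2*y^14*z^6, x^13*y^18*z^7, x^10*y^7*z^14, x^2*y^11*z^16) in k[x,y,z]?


lcm = componentwise max:
x: max(3,2,13,10,2)=13
y: max(13,14,18,7,11)=18
z: max(10,6,7,14,16)=16
Total=13+18+16=47


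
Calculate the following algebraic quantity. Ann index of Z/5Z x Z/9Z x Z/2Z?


Exponent = lcm of the cyclic orders; pairwise coprime => product.
5^1*3^2*2^1=5*9*2=90


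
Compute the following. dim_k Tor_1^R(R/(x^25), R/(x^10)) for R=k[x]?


Tor_1(R/I,R/J)=(I cap J)/IJ=(x^25)/(x^35)
dim=35-25=min(25,10)=10


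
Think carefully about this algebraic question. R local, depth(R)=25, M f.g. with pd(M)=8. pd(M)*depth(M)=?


pd+depth=25
depth=25-8=17
pd*depth=8*17=136


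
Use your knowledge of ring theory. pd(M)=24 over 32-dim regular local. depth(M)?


pd+depth=depth(R)=32
depth=32-24=8


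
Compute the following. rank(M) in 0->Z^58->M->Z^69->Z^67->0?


Alt sum=0:
(-1)^0*58 + (-1)^1*? + (-1)^2*69 + (-1)^3*67=0
rank(M)=60


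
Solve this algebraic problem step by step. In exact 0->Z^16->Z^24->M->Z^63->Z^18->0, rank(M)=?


Alt sum=0:
(-1)^0*16 + (-1)^1*24 + (-1)^2*? + (-1)^3*63 + (-1)^4*18=0
rank(M)=53


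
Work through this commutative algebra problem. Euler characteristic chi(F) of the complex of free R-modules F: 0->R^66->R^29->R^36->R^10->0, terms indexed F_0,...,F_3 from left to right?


chi = sum (-1)^i * rank:
(-1)^0*66=66
(-1)^1*29=-29
(-1)^2*36=36
(-1)^3*10=-10
chi=63


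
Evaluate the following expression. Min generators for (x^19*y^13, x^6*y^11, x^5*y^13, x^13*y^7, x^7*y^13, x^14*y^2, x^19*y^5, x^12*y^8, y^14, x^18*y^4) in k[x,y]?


Remove redundant (divisible by others).
x^18*y^4 redundant.
x^19*y^13 redundant.
x^7*y^13 redundant.
x^19*y^5 redundant.
Min: x^14*y^2, x^13*y^7, x^12*y^8, x^6*y^11, x^5*y^13, y^14
Count=6


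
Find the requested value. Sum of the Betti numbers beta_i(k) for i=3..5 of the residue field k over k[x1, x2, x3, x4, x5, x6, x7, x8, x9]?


Koszul resolution: beta_i(k)=C(n,i), n=9
C(9,3)=84, C(9,4)=126, C(9,5)=126
Sum=336


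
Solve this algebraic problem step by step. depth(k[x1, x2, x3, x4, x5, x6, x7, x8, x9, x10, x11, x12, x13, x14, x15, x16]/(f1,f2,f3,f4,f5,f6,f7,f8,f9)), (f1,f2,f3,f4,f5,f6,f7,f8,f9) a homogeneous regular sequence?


depth(R)=16
depth(R/I)=16-9=7


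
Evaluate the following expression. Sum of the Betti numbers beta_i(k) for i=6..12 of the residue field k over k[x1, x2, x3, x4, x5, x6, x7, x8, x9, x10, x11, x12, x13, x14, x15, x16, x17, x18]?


Koszul resolution: beta_i(k)=C(n,i), n=18
C(18,6)=18564, C(18,7)=31824, C(18,8)=43758, C(18,9)=48620, C(18,10)=43758, C(18,11)=31824, C(18,12)=18564
Sum=236912


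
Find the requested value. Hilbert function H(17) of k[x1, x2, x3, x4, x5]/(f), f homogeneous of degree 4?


C(21,4)-C(17,4)=5985-2380=3605


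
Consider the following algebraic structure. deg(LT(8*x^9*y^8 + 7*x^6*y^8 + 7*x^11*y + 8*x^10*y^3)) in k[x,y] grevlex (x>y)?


LT: 8*x^9*y^8
deg_x=9, deg_y=8
Total=9+8=17


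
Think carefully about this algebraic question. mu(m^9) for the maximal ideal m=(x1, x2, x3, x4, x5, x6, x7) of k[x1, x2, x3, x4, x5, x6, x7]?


Graded Nakayama: mu(m^d) = dim_k (m^d/m^(d+1)) = #degree-9 monomials in 7 vars
C(n+d-1,d)=C(15,9)=5005


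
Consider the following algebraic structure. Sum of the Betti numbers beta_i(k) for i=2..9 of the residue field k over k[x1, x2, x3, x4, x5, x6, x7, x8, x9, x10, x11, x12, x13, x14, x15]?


Koszul resolution: beta_i(k)=C(n,i), n=15
C(15,2)=105, C(15,3)=455, C(15,4)=1365, C(15,5)=3003, C(15,6)=5005, C(15,7)=6435, C(15,8)=6435, C(15,9)=5005
Sum=27808


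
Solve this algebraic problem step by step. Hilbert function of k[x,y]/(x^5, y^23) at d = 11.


k[x,y], I = (x^5, y^23), d = 11
Need i < 5 and d-i < 23.
Range: 0 <= i <= 4.
H(11) = 5


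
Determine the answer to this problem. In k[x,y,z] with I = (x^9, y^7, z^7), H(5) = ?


Need i<9, j<7, k<7 with i+j+k=5.
For each i, j ranges over max(0,5-i-6)..min(6,5-i):
  i=0: j in [0,5] -> 6
  i=1: j in [0,4] -> 5
  i=2: j in [0,3] -> 4
  i=3: j in [0,2] -> 3
  i=4: j in [0,1] -> 2
  i=5: j in [0,0] -> 1
H(5) = 6+5+4+3+2+1 = 21


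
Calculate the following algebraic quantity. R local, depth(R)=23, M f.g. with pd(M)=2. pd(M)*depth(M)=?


pd+depth=23
depth=23-2=21
pd*depth=2*21=42


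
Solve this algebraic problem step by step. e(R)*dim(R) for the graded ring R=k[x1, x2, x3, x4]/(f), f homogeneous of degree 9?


e(R)=deg(f)=9, dim(R)=4-1=3
e*dim=9*3=27


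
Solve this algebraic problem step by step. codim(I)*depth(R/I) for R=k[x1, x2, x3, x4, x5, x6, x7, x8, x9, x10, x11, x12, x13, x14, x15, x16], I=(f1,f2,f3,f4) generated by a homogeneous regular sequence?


codim=4, depth=dim(R/I)=16-4=12
Product=4*12=48


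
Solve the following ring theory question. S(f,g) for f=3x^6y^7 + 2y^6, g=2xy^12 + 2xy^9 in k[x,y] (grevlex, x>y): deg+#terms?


LT(f)=3x^6y^7, LT(g)=2xy^12
lcm(LM)=x^6y^12
S(f,g) (scaled by 6 to clear denominators) = 2y^5*f - 3x^5*g = -6x^6y^9 + 4y^11
2 terms, deg 15.
15+2=17


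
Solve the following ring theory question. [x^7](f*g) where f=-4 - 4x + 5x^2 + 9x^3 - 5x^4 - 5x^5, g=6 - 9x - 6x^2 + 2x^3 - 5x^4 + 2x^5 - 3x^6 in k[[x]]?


[x^7] = sum a_i*b_j, i+j=7
  -4*-3=12
  5*2=10
  9*-5=-45
  -5*2=-10
  -5*-6=30
Sum=-3


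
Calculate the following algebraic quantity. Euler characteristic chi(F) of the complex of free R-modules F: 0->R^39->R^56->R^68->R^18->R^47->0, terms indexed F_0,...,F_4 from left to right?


chi = sum (-1)^i * rank:
(-1)^0*39=39
(-1)^1*56=-56
(-1)^2*68=68
(-1)^3*18=-18
(-1)^4*47=47
chi=80


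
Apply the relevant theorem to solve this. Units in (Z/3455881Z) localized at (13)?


Local ring = Z/28561Z.
phi(28561) = 13^3*(13-1) = 26364


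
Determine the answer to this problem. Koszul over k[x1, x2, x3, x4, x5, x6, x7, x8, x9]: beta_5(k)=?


C(n,i)=C(9,5)=126


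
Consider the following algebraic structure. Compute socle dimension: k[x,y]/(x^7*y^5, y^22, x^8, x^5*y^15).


Socle = ann(m) = span of standard monomials u with x*u, y*u in I (staircase corners).
Minimal generators: x^8, x^7*y^5, x^5*y^15, y^22
Corners: x^4y^21, x^6y^14, x^7y^4
Socle dim=3


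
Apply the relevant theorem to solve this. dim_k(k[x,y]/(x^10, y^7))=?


Basis: x^i*y^j, i<10, j<7
10*7=70


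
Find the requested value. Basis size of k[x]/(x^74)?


Basis: 1,x,...,x^73
dim=74


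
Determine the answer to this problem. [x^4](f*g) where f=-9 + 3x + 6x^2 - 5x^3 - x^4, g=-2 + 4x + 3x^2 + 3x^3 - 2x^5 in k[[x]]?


[x^4] = sum a_i*b_j, i+j=4
  3*3=9
  6*3=18
  -5*4=-20
  -1*-2=2
Sum=9


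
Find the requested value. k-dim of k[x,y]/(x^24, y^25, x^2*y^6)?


k[x,y]/I, I = (x^24, y^25, x^2*y^6)
Rect: 24x25=600. Corner: (24-2)x(25-6)=418.
dim = 600-418 = 182


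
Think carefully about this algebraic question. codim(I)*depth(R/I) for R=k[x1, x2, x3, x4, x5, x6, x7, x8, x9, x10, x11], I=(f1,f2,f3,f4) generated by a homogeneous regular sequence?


codim=4, depth=dim(R/I)=11-4=7
Product=4*7=28


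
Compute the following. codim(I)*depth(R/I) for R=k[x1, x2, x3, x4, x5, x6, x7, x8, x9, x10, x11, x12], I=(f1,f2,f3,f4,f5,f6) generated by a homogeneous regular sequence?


codim=6, depth=dim(R/I)=12-6=6
Product=6*6=36


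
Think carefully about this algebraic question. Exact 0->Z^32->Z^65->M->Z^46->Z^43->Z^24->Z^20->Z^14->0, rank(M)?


Alt sum=0:
(-1)^0*32 + (-1)^1*65 + (-1)^2*? + (-1)^3*46 + (-1)^4*43 + (-1)^5*24 + (-1)^6*20 + (-1)^7*14=0
rank(M)=54


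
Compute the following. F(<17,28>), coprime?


gcd(17,28)=1 => F=ab-a-b=17*28-17-28=476-45=431


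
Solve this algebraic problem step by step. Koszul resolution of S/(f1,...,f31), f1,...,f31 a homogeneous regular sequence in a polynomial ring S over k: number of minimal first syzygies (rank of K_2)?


Regular sequence => Koszul complex is the minimal free resolution.
Syz_1 minimally generated by Koszul relations f_i*e_j - f_j*e_i (i<j): mu(Syz_1) = beta_2 = C(m,2) = m(m-1)/2
m=31
31*30/2 = 465


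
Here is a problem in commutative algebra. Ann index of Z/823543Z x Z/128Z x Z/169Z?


Exponent = lcm of the cyclic orders; pairwise coprime => product.
7^7*2^7*13^2=823543*128*169=17814882176


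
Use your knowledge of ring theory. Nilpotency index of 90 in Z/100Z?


90^k mod 100:
k=1: 90
k=2: 0
First zero at k = 2


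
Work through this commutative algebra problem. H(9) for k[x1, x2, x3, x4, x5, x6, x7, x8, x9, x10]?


C(d+n-1,n-1)=C(18,9)=48620


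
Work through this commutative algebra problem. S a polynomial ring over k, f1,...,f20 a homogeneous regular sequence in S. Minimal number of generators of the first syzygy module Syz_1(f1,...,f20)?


Regular sequence => Koszul complex is the minimal free resolution.
Syz_1 minimally generated by Koszul relations f_i*e_j - f_j*e_i (i<j): mu(Syz_1) = beta_2 = C(m,2) = m(m-1)/2
m=20
20*19/2 = 190


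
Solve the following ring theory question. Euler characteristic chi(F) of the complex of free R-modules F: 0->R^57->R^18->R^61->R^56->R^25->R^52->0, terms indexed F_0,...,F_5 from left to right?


chi = sum (-1)^i * rank:
(-1)^0*57=57
(-1)^1*18=-18
(-1)^2*61=61
(-1)^3*56=-56
(-1)^4*25=25
(-1)^5*52=-52
chi=17


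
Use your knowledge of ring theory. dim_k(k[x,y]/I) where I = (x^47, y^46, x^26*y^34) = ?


k[x,y]/I, I = (x^47, y^46, x^26*y^34)
Rect: 47x46=2162. Corner: (47-26)x(46-34)=252.
dim = 2162-252 = 1910


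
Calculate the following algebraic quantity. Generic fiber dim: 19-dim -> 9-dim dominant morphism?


dim(fiber)=dim(X)-dim(Y)=19-9=10


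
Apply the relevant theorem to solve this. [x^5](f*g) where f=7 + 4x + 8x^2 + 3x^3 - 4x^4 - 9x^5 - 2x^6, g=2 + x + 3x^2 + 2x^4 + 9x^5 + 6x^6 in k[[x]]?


[x^5] = sum a_i*b_j, i+j=5
  7*9=63
  4*2=8
  3*3=9
  -4*1=-4
  -9*2=-18
Sum=58


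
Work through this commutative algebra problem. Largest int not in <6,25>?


gcd(6,25)=1 => F=ab-a-b=6*25-6-25=150-31=119


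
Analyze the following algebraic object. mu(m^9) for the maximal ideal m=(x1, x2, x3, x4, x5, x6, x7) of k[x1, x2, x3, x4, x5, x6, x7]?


Graded Nakayama: mu(m^d) = dim_k (m^d/m^(d+1)) = #degree-9 monomials in 7 vars
C(n+d-1,d)=C(15,9)=5005


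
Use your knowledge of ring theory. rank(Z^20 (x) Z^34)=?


rank(M(x)N) = rank(M)*rank(N)
20*34 = 680


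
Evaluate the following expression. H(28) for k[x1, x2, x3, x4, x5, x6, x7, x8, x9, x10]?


C(d+n-1,n-1)=C(37,9)=124403620


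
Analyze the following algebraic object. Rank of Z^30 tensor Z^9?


rank(M(x)N) = rank(M)*rank(N)
30*9 = 270


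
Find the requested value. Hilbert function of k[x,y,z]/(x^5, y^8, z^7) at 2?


Need i<5, j<8, k<7 with i+j+k=2.
For each i, j ranges over max(0,2-i-6)..min(7,2-i):
  i=0: j in [0,2] -> 3
  i=1: j in [0,1] -> 2
  i=2: j in [0,0] -> 1
H(2) = 3+2+1 = 6


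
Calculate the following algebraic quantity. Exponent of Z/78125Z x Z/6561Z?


Exponent = lcm of the cyclic orders; pairwise coprime => product.
5^7*3^8=78125*6561=512578125


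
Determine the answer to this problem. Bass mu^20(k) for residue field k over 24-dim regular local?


C(n,i)=C(24,20)=10626


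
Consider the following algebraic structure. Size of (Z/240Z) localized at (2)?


2-primary part: 240=2^4*15
Size=2^4=16


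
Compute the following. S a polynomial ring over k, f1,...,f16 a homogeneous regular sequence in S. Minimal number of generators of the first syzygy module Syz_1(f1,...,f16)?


Regular sequence => Koszul complex is the minimal free resolution.
Syz_1 minimally generated by Koszul relations f_i*e_j - f_j*e_i (i<j): mu(Syz_1) = beta_2 = C(m,2) = m(m-1)/2
m=16
16*15/2 = 120


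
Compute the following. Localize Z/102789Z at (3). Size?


3-primary part: 102789=3^7*47
Size=3^7=2187


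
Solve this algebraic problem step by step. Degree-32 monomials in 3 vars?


C(d+n-1,n-1)=C(34,2)=561


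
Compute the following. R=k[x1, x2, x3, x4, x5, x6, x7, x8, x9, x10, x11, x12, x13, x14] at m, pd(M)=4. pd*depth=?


pd+depth=14
depth=14-4=10
pd*depth=4*10=40


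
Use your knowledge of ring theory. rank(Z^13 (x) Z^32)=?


rank(M(x)N) = rank(M)*rank(N)
13*32 = 416


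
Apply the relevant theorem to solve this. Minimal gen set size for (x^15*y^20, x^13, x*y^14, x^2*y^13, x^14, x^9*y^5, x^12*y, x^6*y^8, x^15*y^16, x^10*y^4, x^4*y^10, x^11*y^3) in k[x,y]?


Remove redundant (divisible by others).
x^15*y^16 redundant.
x^14 redundant.
x^15*y^20 redundant.
Min: x^13, x^12*y, x^11*y^3, x^10*y^4, x^9*y^5, x^6*y^8, x^4*y^10, x^2*y^13, x*y^14
Count=9


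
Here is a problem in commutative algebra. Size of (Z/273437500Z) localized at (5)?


5-primary part: 273437500=5^10*28
Size=5^10=9765625


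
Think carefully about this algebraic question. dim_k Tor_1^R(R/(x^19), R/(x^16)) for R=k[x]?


Tor_1(R/I,R/J)=(I cap J)/IJ=(x^19)/(x^35)
dim=35-19=min(19,16)=16


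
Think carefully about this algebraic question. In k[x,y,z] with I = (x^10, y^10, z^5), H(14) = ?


Need i<10, j<10, k<5 with i+j+k=14.
For each i, j ranges over max(0,14-i-4)..min(9,14-i):
  i=0: j in [10,9] -> 0
  i=1: j in [9,9] -> 1
  i=2: j in [8,9] -> 2
  i=3: j in [7,9] -> 3
  i=4: j in [6,9] -> 4
  i=5: j in [5,9] -> 5
  i=6: j in [4,8] -> 5
  i=7: j in [3,7] -> 5
  i=8: j in [2,6] -> 5
  i=9: j in [1,5] -> 5
H(14) = 0+1+2+3+4+5+5+5+5+5 = 35


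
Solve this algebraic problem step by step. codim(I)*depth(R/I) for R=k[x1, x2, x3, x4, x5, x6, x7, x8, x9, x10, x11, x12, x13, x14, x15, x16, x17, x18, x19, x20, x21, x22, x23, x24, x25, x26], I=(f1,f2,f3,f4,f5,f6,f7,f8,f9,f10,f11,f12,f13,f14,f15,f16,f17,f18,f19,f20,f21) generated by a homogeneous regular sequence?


codim=21, depth=dim(R/I)=26-21=5
Product=21*5=105


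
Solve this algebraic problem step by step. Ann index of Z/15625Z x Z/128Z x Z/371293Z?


Exponent = lcm of the cyclic orders; pairwise coprime => product.
5^6*2^7*13^5=15625*128*371293=742586000000


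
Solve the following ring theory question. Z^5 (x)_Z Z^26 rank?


rank(M(x)N) = rank(M)*rank(N)
5*26 = 130


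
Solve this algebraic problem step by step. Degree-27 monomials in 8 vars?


C(d+n-1,n-1)=C(34,7)=5379616


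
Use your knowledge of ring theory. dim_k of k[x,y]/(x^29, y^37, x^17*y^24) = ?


k[x,y]/I, I = (x^29, y^37, x^17*y^24)
Rect: 29x37=1073. Corner: (29-17)x(37-24)=156.
dim = 1073-156 = 917


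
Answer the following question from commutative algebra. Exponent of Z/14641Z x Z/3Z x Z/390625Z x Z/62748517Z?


Exponent = lcm of the cyclic orders; pairwise coprime => product.
11^4*3^1*5^8*13^7=14641*3*390625*62748517=1076602778199609375


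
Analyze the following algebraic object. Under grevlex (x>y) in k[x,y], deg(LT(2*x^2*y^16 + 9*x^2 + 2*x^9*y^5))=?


LT: 2*x^2*y^16
deg_x=2, deg_y=16
Total=2+16=18


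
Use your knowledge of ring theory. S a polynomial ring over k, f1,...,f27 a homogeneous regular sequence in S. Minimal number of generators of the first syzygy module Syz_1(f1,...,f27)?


Regular sequence => Koszul complex is the minimal free resolution.
Syz_1 minimally generated by Koszul relations f_i*e_j - f_j*e_i (i<j): mu(Syz_1) = beta_2 = C(m,2) = m(m-1)/2
m=27
27*26/2 = 351


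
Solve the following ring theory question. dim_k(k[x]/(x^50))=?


Basis: 1,x,...,x^49
dim=50


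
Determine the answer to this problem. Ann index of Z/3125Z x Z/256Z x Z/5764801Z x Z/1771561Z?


Exponent = lcm of the cyclic orders; pairwise coprime => product.
5^5*2^8*7^8*11^6=3125*256*5764801*1771561=8170157299488800000


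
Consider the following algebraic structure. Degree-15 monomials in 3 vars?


C(d+n-1,n-1)=C(17,2)=136


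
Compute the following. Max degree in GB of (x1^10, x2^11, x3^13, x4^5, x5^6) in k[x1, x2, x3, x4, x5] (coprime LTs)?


Pure powers, coprime LTs => already GB.
Degrees: 10, 11, 13, 5, 6
Max=13


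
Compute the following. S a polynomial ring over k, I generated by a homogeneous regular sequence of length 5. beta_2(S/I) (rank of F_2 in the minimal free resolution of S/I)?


Regular sequence => Koszul complex is the minimal free resolution.
Syz_1 minimally generated by Koszul relations f_i*e_j - f_j*e_i (i<j): mu(Syz_1) = beta_2 = C(m,2) = m(m-1)/2
m=5
5*4/2 = 10


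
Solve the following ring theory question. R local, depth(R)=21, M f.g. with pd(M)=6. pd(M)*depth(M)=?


pd+depth=21
depth=21-6=15
pd*depth=6*15=90


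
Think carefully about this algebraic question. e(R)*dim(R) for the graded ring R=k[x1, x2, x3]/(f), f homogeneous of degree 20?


e(R)=deg(f)=20, dim(R)=3-1=2
e*dim=20*2=40


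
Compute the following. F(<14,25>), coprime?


gcd(14,25)=1 => F=ab-a-b=14*25-14-25=350-39=311


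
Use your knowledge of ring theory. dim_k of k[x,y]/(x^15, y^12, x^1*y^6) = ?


k[x,y]/I, I = (x^15, y^12, x^1*y^6)
Rect: 15x12=180. Corner: (15-1)x(12-6)=84.
dim = 180-84 = 96


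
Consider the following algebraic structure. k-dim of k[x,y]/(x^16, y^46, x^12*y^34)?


k[x,y]/I, I = (x^16, y^46, x^12*y^34)
Rect: 16x46=736. Corner: (16-12)x(46-34)=48.
dim = 736-48 = 688


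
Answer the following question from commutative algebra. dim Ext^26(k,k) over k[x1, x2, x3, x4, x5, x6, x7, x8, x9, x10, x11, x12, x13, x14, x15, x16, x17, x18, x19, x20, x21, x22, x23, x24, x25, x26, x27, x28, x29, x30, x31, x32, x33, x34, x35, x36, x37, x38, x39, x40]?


C(n,i)=C(40,26)=23206929840


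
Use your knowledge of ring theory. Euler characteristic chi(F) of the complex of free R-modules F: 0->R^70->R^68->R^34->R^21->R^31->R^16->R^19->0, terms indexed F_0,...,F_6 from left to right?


chi = sum (-1)^i * rank:
(-1)^0*70=70
(-1)^1*68=-68
(-1)^2*34=34
(-1)^3*21=-21
(-1)^4*31=31
(-1)^5*16=-16
(-1)^6*19=19
chi=49


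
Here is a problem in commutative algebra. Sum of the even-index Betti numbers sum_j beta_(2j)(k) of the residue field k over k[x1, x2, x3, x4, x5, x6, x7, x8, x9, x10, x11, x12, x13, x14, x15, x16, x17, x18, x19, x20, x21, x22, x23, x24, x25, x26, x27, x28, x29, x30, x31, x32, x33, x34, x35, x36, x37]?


Koszul resolution: beta_i(k)=C(n,i), n=37
sum_even C(37,i) = 2^(n-1) = 2^36 = 68719476736


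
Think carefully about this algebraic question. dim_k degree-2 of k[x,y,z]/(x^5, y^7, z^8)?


Need i<5, j<7, k<8 with i+j+k=2.
For each i, j ranges over max(0,2-i-7)..min(6,2-i):
  i=0: j in [0,2] -> 3
  i=1: j in [0,1] -> 2
  i=2: j in [0,0] -> 1
H(2) = 3+2+1 = 6


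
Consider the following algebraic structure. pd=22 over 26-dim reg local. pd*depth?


pd+depth=26
depth=26-22=4
pd*depth=22*4=88


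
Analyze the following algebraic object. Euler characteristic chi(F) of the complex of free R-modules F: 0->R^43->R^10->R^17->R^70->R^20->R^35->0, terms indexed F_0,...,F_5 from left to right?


chi = sum (-1)^i * rank:
(-1)^0*43=43
(-1)^1*10=-10
(-1)^2*17=17
(-1)^3*70=-70
(-1)^4*20=20
(-1)^5*35=-35
chi=-35


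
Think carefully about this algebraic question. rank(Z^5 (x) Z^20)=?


rank(M(x)N) = rank(M)*rank(N)
5*20 = 100


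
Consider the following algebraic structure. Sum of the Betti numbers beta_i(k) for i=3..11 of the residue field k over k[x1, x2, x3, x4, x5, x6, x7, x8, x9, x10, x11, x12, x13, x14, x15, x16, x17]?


Koszul resolution: beta_i(k)=C(n,i), n=17
C(17,3)=680, C(17,4)=2380, C(17,5)=6188, C(17,6)=12376, C(17,7)=19448, C(17,8)=24310, C(17,9)=24310, C(17,10)=19448, C(17,11)=12376
Sum=121516
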